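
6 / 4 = 3 / 2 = 1.50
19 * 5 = 95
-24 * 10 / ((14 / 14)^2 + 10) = -240 / 11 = -21.82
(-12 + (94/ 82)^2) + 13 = 3890/ 1681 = 2.31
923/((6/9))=1384.50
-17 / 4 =-4.25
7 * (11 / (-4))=-77 / 4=-19.25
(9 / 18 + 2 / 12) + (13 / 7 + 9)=242 / 21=11.52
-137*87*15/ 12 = -59595/ 4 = -14898.75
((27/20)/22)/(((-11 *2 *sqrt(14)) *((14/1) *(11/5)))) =-27 *sqrt(14)/4174016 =-0.00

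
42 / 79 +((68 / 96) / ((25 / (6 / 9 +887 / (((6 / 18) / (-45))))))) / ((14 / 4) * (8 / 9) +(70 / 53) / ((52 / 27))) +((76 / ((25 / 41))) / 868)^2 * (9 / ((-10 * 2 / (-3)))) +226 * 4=255683571489 / 23250193750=11.00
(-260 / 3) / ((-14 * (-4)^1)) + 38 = 1531 / 42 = 36.45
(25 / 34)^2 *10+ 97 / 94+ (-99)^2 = 133214437 / 13583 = 9807.44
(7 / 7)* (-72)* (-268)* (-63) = -1215648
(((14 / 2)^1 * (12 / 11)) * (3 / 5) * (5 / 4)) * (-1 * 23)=-1449 / 11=-131.73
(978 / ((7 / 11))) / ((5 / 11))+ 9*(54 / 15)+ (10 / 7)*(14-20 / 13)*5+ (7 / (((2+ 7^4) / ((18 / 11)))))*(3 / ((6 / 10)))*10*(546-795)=1533734144 / 445445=3443.15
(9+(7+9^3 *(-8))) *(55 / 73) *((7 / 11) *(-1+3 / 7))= 116320 / 73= 1593.42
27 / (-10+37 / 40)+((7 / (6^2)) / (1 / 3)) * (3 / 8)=-2.76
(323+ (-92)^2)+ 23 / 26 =228485 / 26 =8787.88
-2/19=-0.11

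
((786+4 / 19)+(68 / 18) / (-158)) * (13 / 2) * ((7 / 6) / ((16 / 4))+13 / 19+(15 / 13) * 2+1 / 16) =421329624245 / 24640416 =17099.13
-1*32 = -32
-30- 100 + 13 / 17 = -2197 / 17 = -129.24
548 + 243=791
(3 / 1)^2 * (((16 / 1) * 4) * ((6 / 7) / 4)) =864 / 7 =123.43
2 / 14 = 1 / 7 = 0.14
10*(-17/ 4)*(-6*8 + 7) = 3485/ 2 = 1742.50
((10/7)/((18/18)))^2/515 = 20/5047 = 0.00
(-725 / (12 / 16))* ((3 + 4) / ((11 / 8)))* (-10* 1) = 1624000 / 33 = 49212.12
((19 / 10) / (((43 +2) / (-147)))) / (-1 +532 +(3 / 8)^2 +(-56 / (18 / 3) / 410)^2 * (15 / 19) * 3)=-951526688 / 81427870185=-0.01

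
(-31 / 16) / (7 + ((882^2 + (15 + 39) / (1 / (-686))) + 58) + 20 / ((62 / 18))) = -961 / 367511600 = -0.00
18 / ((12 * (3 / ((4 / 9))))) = 2 / 9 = 0.22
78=78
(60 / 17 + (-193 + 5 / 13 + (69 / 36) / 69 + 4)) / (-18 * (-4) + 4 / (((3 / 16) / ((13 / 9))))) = -4416969 / 2453984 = -1.80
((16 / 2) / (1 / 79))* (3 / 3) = 632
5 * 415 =2075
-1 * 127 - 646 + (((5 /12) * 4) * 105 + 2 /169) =-101060 /169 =-597.99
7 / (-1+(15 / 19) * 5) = 19 / 8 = 2.38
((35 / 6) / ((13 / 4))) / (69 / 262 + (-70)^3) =-18340 / 3504771309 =-0.00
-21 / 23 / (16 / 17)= -357 / 368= -0.97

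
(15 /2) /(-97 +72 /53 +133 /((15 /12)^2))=-6625 /9294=-0.71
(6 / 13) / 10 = 3 / 65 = 0.05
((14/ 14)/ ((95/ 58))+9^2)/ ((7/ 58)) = 449674/ 665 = 676.20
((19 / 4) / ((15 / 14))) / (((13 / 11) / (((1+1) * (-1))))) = -1463 / 195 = -7.50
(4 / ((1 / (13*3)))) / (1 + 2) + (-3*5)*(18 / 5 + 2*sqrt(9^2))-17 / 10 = -2737 / 10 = -273.70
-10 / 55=-2 / 11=-0.18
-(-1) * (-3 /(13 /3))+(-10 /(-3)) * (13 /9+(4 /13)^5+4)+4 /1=21.47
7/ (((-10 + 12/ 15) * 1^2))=-35/ 46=-0.76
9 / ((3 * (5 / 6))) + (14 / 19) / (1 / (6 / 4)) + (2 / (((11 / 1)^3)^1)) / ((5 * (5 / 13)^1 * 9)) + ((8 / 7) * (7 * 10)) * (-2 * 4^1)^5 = -14916032362441 / 5690025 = -2621435.29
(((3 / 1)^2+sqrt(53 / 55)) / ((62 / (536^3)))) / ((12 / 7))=14461781.75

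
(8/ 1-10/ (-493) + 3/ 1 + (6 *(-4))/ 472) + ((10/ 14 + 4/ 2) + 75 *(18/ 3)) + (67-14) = 105201456/ 203609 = 516.68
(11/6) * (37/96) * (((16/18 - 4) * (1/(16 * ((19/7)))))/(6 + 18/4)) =-2849/590976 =-0.00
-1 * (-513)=513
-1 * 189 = -189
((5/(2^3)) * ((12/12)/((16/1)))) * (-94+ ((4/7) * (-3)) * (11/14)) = -365/98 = -3.72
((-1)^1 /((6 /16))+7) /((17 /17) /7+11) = 7 /18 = 0.39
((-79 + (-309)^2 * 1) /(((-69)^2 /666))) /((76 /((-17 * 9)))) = -270035361 /10051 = -26866.52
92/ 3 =30.67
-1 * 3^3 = -27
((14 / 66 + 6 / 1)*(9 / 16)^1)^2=378225 / 30976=12.21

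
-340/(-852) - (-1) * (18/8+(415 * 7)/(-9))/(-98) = 919229/250488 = 3.67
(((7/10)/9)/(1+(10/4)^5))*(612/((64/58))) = 986/2255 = 0.44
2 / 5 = 0.40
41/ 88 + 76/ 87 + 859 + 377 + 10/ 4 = 9492211/ 7656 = 1239.84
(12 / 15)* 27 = 108 / 5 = 21.60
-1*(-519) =519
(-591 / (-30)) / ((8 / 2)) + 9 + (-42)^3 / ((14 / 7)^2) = -740323 / 40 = -18508.08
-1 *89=-89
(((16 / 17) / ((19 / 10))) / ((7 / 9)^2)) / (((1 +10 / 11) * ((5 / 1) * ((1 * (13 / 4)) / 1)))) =38016 / 1440257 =0.03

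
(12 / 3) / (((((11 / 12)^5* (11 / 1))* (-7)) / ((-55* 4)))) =17.66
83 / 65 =1.28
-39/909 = -13/303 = -0.04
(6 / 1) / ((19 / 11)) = 66 / 19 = 3.47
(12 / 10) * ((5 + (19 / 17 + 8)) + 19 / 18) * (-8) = -37144 / 255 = -145.66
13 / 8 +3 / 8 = 2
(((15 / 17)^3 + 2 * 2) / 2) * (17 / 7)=23027 / 4046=5.69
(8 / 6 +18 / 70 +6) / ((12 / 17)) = 13549 / 1260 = 10.75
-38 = -38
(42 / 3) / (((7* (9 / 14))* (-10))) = -14 / 45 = -0.31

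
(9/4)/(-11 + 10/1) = -9/4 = -2.25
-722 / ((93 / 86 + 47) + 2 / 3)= -186276 / 12577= -14.81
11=11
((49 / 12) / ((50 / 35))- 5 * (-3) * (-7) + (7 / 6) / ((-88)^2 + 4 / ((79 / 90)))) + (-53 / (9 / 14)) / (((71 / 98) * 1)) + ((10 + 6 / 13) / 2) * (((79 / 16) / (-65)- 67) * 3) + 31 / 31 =-119698979819747 / 94435969680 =-1267.51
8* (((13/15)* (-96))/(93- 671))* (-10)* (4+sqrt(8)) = -13312/289- 6656* sqrt(2)/289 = -78.63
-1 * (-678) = 678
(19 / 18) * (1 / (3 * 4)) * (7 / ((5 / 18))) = 133 / 60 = 2.22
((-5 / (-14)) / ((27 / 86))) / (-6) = -215 / 1134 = -0.19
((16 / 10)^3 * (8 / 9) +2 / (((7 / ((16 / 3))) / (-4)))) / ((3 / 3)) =-2.45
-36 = -36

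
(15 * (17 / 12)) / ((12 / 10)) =425 / 24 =17.71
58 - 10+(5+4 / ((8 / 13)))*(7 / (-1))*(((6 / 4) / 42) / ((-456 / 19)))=48.12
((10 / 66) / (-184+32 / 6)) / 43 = -5 / 253528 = -0.00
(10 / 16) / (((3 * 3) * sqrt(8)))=5 * sqrt(2) / 288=0.02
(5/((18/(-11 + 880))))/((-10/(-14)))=6083/18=337.94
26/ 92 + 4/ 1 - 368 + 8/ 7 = -362.57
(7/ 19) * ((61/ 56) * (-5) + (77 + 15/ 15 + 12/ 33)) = 44917/ 1672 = 26.86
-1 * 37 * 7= -259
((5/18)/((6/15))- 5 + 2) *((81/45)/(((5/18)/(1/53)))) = -747/2650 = -0.28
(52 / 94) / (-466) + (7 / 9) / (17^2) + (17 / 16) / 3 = 162092293 / 455736816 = 0.36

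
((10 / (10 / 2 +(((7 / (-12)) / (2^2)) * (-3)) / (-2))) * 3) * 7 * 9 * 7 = 47040 / 17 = 2767.06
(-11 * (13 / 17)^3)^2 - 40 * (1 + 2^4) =-15829503031 / 24137569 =-655.80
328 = 328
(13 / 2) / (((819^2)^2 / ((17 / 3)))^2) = 289 / 280285329541766508294426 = 0.00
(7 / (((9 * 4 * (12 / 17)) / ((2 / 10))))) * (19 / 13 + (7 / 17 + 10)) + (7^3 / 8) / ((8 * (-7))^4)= 263325403 / 402554880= 0.65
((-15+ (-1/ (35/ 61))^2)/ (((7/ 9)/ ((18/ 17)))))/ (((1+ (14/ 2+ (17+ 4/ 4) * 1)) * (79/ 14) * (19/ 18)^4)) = -14659268544/ 163953592075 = -0.09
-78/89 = -0.88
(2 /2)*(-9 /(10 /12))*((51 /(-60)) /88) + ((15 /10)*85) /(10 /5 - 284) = -71927 /206800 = -0.35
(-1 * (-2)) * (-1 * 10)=-20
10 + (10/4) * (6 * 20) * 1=310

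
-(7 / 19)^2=-0.14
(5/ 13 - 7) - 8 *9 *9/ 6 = -1490/ 13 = -114.62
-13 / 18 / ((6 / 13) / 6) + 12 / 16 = -8.64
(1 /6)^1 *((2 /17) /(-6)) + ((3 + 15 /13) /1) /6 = 2741 /3978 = 0.69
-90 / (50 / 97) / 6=-291 / 10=-29.10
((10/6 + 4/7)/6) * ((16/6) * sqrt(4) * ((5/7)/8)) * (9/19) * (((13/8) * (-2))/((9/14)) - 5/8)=-96115/201096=-0.48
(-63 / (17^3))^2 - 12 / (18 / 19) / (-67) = 918025391 / 4851651369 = 0.19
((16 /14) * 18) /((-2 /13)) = -936 /7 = -133.71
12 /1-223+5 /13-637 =-847.62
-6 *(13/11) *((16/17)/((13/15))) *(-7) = 10080/187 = 53.90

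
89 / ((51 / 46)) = 80.27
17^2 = 289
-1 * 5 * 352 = -1760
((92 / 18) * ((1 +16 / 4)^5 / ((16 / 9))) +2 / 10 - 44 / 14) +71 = 2534681 / 280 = 9052.43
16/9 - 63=-551/9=-61.22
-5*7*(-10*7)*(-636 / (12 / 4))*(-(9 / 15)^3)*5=560952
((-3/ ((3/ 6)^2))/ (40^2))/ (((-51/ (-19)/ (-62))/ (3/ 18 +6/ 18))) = 589/ 6800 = 0.09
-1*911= -911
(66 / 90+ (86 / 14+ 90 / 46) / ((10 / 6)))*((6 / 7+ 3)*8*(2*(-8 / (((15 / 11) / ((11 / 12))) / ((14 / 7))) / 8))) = -13074776 / 28175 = -464.06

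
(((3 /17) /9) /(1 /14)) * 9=42 /17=2.47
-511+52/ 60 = -510.13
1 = 1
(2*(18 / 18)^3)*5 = 10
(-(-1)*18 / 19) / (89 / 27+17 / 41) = 9963 / 39026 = 0.26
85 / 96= 0.89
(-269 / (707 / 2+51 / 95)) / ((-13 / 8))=408880 / 874471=0.47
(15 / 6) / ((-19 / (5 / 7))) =-25 / 266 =-0.09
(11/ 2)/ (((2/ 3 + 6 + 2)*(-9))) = -0.07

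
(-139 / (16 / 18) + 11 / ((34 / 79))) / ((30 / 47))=-836177 / 4080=-204.95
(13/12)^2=169/144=1.17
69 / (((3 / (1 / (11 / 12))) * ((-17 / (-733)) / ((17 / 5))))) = 202308 / 55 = 3678.33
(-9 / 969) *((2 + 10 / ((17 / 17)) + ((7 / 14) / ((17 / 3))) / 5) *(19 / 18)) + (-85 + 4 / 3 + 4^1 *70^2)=338411177 / 17340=19516.22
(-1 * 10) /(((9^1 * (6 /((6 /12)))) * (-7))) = 5 /378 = 0.01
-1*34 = -34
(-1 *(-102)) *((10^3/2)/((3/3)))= 51000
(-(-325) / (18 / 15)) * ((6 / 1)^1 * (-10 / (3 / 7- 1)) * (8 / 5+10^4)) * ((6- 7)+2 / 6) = -568841000 / 3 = -189613666.67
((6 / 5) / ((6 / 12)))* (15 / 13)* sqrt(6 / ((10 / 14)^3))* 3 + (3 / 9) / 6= 1 / 18 + 756* sqrt(210) / 325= 33.76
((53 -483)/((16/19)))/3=-4085/24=-170.21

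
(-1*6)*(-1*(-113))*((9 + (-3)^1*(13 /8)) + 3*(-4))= 21357 /4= 5339.25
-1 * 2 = -2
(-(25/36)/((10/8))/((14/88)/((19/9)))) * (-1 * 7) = 4180/81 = 51.60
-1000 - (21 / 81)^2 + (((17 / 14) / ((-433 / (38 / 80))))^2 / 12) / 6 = -342924530172106151 / 342901481932800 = -1000.07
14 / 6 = 2.33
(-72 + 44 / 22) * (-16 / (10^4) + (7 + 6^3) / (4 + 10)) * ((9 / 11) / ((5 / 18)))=-3283.85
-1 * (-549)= 549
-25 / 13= -1.92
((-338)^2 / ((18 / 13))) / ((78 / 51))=485537 / 9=53948.56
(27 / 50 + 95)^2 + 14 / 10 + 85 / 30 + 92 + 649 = 74048437 / 7500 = 9873.12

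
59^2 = 3481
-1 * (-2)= 2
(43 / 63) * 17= 731 / 63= 11.60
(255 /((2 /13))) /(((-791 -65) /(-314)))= 520455 /856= 608.01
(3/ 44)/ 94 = 3/ 4136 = 0.00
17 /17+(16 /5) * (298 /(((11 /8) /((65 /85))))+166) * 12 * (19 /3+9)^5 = 272569754759837 /25245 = 10796979788.47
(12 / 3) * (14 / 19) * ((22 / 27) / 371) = 176 / 27189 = 0.01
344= 344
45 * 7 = 315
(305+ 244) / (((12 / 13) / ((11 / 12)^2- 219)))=-24912095 / 192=-129750.49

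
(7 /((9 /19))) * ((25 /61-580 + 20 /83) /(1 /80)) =-31209726800 /45567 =-684919.50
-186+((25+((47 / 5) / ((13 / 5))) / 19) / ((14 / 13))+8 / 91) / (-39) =-12582761 / 67431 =-186.60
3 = 3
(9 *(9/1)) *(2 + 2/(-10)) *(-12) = -8748/5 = -1749.60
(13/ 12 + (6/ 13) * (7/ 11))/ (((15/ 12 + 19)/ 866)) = 2046358/ 34749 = 58.89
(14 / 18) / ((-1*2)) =-7 / 18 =-0.39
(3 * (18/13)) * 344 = 18576/13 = 1428.92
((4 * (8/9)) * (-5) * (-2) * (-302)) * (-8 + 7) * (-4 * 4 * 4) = -687217.78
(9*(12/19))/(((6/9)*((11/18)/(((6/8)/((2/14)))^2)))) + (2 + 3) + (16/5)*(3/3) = 1641721/4180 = 392.76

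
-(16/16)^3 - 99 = -100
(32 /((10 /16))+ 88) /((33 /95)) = 4408 /11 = 400.73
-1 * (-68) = 68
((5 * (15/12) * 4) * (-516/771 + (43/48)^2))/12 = 1972625/7105536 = 0.28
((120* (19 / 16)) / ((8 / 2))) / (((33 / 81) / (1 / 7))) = 7695 / 616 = 12.49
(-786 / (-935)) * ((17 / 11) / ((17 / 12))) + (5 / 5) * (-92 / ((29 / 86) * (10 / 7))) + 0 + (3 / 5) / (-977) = -55385249891 / 291404905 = -190.06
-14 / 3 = -4.67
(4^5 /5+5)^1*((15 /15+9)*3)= 6294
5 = 5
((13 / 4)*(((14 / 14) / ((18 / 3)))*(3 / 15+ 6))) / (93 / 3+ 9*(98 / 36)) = 403 / 6660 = 0.06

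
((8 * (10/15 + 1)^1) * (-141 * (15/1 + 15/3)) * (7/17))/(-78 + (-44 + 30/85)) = 1400/11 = 127.27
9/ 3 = 3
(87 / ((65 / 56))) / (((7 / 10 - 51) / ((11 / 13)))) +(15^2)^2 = 4303372191 / 85007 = 50623.74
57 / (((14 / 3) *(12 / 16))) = 114 / 7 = 16.29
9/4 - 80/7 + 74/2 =779/28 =27.82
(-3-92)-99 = -194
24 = 24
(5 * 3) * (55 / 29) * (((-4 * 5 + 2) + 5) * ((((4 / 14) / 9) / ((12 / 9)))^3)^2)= -3575 / 53060640192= -0.00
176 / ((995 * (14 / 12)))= 1056 / 6965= 0.15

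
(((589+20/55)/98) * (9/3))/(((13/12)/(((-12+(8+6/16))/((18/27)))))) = -5076189/56056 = -90.56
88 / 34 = 2.59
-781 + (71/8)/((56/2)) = -174873/224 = -780.68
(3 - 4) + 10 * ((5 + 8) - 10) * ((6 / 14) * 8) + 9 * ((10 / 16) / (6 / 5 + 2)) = 92839 / 896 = 103.61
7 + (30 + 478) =515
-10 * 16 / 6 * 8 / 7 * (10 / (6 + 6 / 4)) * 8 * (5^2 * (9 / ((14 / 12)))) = -3072000 / 49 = -62693.88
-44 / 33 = -4 / 3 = -1.33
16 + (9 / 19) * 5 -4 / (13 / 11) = 3701 / 247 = 14.98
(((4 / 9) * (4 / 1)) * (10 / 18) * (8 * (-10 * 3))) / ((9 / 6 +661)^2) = -1024 / 1896075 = -0.00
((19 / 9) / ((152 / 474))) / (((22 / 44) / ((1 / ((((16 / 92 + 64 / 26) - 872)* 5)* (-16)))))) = 23621 / 124771200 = 0.00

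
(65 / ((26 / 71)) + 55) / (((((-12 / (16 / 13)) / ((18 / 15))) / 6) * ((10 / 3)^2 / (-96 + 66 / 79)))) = 1470.51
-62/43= -1.44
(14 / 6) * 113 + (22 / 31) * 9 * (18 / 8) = 51715 / 186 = 278.04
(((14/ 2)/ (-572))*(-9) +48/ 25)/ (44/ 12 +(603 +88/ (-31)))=2699883/ 803030800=0.00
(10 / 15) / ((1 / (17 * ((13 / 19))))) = 442 / 57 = 7.75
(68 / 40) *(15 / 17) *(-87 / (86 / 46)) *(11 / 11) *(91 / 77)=-78039 / 946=-82.49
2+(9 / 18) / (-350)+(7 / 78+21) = 630311 / 27300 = 23.09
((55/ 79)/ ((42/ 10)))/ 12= 275/ 19908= 0.01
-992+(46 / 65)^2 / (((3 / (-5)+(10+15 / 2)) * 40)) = -708312271 / 714025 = -992.00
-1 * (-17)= 17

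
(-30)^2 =900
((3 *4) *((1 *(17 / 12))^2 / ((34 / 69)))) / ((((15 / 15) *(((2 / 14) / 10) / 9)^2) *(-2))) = -38796975 / 4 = -9699243.75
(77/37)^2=5929/1369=4.33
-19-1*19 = -38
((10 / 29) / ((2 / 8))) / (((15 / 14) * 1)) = 112 / 87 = 1.29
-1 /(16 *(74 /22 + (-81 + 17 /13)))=143 /174640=0.00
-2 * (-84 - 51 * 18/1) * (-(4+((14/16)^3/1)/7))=-1050597/128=-8207.79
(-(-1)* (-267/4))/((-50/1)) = 267/200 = 1.34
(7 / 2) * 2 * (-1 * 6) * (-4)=168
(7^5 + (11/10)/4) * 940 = 31597677/2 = 15798838.50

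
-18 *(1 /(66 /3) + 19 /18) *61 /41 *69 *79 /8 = -36243699 /1804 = -20090.74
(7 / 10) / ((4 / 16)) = 14 / 5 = 2.80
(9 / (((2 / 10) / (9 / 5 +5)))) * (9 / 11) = 2754 / 11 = 250.36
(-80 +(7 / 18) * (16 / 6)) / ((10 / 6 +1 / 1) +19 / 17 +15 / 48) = -579904 / 30087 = -19.27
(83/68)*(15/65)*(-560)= -34860/221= -157.74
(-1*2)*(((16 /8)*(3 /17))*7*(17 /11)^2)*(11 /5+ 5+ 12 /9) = -60928 /605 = -100.71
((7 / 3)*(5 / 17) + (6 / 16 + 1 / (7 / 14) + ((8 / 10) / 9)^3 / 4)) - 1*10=-85989449 / 12393000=-6.94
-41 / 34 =-1.21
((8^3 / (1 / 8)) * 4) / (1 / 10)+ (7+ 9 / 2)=327703 / 2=163851.50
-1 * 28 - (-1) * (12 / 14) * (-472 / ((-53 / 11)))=55.97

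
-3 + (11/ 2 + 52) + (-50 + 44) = 97/ 2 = 48.50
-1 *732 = -732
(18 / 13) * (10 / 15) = 0.92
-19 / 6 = -3.17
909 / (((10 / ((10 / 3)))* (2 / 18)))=2727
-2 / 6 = -1 / 3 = -0.33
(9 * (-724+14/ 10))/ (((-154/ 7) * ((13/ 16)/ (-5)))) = -260136/ 143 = -1819.13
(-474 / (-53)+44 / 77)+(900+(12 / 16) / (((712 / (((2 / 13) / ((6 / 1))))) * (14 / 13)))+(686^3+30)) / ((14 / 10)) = 3411045486007305 / 14792512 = 230592713.80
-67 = -67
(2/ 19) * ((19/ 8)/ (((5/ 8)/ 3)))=6/ 5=1.20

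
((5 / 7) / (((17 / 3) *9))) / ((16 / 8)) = 5 / 714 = 0.01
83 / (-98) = -83 / 98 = -0.85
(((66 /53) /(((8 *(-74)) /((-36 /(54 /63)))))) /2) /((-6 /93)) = -21483 /31376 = -0.68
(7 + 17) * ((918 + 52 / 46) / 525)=4832 / 115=42.02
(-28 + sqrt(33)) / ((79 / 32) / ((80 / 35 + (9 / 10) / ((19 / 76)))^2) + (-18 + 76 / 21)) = 1.56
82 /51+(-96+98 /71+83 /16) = -5088193 /57936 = -87.82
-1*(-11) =11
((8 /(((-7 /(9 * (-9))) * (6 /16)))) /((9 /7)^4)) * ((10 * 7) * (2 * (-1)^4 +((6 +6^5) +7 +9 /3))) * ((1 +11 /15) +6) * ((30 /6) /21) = 22052101120 /243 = 90749387.33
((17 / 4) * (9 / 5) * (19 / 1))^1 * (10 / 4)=2907 / 8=363.38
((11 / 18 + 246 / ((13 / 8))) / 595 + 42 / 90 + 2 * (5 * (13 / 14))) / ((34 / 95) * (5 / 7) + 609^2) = 26474429 / 981118147230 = 0.00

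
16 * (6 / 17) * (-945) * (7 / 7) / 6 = -15120 / 17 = -889.41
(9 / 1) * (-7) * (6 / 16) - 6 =-237 / 8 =-29.62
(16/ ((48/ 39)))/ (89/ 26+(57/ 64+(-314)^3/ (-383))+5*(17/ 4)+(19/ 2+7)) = 4142528/ 25771411659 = 0.00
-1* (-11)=11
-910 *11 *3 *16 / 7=-68640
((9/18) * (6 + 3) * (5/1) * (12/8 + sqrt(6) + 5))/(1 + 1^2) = 100.68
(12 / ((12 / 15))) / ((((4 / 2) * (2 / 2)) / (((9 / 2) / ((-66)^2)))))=15 / 1936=0.01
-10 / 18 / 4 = -5 / 36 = -0.14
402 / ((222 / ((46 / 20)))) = 1541 / 370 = 4.16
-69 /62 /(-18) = 0.06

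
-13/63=-0.21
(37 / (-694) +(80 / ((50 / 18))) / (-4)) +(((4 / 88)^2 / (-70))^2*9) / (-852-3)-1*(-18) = 406644065088453 / 37839020296000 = 10.75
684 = 684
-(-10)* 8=80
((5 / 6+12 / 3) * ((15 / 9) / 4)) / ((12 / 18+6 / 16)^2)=232 / 125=1.86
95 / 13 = 7.31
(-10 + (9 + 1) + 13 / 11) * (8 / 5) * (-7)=-728 / 55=-13.24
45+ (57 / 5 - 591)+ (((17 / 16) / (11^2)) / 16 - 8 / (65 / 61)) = -1091500207 / 2013440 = -542.11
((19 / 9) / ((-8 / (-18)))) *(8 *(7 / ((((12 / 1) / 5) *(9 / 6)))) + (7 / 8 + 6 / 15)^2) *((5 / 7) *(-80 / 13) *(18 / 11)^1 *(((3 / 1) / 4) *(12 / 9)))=-4700771 / 8008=-587.01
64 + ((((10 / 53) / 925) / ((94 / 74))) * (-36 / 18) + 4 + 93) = 2005251 / 12455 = 161.00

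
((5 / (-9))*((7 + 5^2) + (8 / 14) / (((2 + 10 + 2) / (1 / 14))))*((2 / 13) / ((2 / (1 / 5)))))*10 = -36590 / 13377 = -2.74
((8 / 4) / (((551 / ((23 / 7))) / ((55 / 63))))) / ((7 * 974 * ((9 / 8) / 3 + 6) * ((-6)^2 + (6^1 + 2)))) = 230 / 42246172269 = 0.00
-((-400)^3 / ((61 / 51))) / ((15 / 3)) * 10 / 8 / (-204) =-4000000 / 61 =-65573.77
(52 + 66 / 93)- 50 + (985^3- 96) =29625817483 / 31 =955671531.71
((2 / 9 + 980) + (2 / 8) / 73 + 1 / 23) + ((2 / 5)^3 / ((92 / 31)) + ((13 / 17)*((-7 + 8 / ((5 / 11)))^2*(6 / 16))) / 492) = 41301884312071 / 42129468000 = 980.36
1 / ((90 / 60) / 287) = 574 / 3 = 191.33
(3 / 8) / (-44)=-3 / 352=-0.01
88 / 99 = 8 / 9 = 0.89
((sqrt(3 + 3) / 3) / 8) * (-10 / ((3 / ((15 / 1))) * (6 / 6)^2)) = -25 * sqrt(6) / 12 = -5.10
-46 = -46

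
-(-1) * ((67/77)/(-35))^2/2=4489/14526050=0.00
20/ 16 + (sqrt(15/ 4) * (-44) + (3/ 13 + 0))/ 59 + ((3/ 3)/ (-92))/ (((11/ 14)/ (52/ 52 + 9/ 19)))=18191865/ 14747876 - 22 * sqrt(15)/ 59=-0.21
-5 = -5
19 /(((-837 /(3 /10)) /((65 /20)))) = -247 /11160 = -0.02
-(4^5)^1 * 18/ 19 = -970.11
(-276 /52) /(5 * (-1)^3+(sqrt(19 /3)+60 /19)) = -24909 * sqrt(57) /41392-137655 /41392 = -7.87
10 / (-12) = -5 / 6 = -0.83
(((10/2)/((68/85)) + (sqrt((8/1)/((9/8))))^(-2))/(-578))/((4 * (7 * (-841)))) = 409/871087616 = 0.00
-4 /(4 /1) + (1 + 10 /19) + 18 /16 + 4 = 859 /152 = 5.65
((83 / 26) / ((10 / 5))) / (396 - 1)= 83 / 20540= 0.00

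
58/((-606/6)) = -0.57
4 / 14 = 2 / 7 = 0.29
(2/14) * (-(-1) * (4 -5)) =-1/7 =-0.14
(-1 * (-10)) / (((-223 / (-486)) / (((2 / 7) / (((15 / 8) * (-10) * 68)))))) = -648 / 132685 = -0.00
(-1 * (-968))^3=907039232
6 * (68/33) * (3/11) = 408/121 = 3.37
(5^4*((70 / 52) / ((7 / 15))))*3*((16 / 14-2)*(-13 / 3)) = 140625 / 7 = 20089.29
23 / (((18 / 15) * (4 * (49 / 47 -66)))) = -5405 / 73272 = -0.07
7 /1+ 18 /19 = 151 /19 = 7.95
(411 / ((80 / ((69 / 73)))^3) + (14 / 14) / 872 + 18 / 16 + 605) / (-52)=-13159171402570691 / 1128933558272000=-11.66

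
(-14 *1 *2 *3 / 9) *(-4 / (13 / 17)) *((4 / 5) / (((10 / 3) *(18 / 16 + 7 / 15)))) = 91392 / 12415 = 7.36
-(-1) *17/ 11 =17/ 11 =1.55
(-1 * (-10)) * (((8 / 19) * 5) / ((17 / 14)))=5600 / 323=17.34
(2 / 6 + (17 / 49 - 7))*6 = -1858 / 49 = -37.92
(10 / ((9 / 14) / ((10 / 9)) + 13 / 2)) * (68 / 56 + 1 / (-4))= 1350 / 991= 1.36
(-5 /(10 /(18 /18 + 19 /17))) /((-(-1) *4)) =-9 /34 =-0.26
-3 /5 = -0.60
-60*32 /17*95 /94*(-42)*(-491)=-1880726400 /799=-2353850.31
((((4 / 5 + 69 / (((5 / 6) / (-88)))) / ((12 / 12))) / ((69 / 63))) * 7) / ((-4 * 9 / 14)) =6247402 / 345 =18108.41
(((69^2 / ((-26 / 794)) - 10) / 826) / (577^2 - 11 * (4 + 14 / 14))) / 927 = -1890247 / 3313469738124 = -0.00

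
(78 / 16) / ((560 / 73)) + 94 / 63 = 2.13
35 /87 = 0.40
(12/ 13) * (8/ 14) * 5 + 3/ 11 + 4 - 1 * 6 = 911/ 1001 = 0.91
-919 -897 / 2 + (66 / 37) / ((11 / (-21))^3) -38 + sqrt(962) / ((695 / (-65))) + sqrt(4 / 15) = -12695979 / 8954 -13* sqrt(962) / 139 + 2* sqrt(15) / 15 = -1420.30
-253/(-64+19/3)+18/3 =1797/173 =10.39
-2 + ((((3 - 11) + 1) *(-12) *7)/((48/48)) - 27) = 559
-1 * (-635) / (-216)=-635 / 216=-2.94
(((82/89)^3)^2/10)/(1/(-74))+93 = 219848053454177/2484906454805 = 88.47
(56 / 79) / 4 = 14 / 79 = 0.18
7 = 7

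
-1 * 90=-90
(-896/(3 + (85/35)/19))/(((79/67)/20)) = -4858.97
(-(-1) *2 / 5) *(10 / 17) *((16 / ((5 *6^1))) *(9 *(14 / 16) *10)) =168 / 17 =9.88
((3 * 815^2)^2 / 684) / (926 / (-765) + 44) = 135668555.12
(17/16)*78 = 663/8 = 82.88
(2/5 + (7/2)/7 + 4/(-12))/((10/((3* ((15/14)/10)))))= 51/2800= 0.02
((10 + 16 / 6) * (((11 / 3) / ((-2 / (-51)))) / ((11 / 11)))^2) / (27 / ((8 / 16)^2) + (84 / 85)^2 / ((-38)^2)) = 1732933380475 / 1690140384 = 1025.32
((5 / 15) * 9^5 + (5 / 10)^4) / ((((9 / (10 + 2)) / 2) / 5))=1574645 / 6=262440.83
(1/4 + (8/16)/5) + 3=67/20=3.35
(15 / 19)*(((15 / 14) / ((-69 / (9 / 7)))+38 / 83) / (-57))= -409585 / 67536602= -0.01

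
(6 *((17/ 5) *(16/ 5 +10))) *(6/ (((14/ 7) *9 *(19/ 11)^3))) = 2986764/ 171475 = 17.42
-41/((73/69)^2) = -195201/5329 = -36.63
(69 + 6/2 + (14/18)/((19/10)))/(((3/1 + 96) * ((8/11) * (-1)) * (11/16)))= -24764/16929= -1.46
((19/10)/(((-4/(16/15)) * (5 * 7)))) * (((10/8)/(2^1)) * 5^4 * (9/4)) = -1425/112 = -12.72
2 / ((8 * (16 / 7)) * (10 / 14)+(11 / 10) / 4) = 3920 / 26139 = 0.15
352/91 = 3.87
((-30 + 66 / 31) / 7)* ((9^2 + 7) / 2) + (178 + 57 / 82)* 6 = 7980447 / 8897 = 896.98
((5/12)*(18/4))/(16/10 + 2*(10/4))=25/88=0.28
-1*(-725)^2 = -525625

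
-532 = -532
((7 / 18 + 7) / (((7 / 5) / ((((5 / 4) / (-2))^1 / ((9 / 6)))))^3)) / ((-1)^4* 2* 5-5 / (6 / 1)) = -59375 / 2794176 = -0.02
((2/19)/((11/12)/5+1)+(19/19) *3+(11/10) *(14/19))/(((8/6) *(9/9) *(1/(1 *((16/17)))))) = 315624/114665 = 2.75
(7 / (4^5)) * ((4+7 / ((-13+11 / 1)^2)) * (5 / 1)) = 805 / 4096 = 0.20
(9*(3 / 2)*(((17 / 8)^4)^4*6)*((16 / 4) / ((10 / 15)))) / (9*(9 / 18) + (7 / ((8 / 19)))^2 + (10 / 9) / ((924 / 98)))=3511926878858753565142251 / 11745882608414752768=298992.17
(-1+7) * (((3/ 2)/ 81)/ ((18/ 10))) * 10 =50/ 81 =0.62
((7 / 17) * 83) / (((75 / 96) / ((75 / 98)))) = 3984 / 119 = 33.48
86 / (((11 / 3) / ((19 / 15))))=1634 / 55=29.71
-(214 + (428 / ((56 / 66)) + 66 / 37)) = -186535 / 259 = -720.21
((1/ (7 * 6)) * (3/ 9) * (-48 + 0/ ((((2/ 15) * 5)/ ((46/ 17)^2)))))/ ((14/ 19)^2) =-722/ 1029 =-0.70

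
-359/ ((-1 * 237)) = 1.51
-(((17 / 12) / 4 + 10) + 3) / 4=-641 / 192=-3.34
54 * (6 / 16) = 20.25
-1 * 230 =-230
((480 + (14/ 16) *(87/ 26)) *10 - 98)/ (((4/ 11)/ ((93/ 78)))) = 167790073/ 10816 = 15513.14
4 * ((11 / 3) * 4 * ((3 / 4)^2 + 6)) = 385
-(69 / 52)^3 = -2.34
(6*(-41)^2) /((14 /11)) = 55473 /7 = 7924.71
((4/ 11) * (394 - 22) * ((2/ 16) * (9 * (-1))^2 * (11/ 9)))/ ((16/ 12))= 2511/ 2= 1255.50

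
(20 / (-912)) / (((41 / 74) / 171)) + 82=6169 / 82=75.23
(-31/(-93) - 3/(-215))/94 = 0.00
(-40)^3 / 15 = -12800 / 3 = -4266.67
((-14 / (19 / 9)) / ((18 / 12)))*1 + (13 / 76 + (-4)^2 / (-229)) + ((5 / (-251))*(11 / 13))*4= -13113211 / 2988908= -4.39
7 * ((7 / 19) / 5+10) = 6699 / 95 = 70.52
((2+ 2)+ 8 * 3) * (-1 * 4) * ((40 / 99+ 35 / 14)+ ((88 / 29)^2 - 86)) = 689005016 / 83259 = 8275.44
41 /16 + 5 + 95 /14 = 1607 /112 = 14.35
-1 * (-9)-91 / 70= 77 / 10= 7.70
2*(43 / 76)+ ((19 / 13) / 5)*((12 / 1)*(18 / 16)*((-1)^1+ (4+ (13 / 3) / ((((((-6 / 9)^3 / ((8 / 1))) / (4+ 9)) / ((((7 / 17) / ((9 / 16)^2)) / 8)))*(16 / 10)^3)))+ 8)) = -130225361 / 671840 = -193.83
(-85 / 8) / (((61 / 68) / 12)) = -8670 / 61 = -142.13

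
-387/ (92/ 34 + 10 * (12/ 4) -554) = 2193/ 2954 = 0.74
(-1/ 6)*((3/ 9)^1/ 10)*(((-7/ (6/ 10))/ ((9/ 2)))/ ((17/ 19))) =133/ 8262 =0.02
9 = 9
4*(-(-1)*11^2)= 484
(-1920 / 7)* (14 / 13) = -295.38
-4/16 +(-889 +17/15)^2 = 709476271/900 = 788306.97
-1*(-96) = 96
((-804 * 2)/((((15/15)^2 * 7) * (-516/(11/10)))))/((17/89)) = 65593/25585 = 2.56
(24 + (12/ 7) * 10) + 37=547/ 7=78.14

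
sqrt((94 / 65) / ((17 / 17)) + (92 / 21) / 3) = 1.70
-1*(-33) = 33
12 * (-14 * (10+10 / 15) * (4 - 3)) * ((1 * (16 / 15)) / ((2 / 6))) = -5734.40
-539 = -539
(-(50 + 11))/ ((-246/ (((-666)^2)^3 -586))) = 2661614871041502415/ 123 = 21639145293020344.84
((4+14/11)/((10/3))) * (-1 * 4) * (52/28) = -4524/385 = -11.75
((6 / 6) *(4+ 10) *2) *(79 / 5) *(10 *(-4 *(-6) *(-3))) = -318528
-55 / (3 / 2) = -110 / 3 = -36.67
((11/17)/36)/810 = 11/495720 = 0.00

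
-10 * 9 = -90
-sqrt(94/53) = -sqrt(4982)/53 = -1.33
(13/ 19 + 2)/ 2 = 51/ 38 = 1.34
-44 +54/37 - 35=-2869/37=-77.54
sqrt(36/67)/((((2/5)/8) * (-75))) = -8 * sqrt(67)/335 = -0.20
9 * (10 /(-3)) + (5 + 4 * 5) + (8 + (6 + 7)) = 16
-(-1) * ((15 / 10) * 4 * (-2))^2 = 144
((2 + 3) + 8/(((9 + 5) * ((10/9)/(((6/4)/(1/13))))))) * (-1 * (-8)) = 4208/35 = 120.23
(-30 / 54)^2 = 25 / 81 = 0.31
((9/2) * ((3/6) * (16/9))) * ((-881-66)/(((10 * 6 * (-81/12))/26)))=98488/405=243.18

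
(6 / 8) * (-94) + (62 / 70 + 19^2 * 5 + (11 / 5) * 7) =24511 / 14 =1750.79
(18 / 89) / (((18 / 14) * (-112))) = -1 / 712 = -0.00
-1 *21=-21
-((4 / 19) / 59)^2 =-16 / 1256641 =-0.00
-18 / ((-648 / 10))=0.28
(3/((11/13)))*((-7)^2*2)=3822/11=347.45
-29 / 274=-0.11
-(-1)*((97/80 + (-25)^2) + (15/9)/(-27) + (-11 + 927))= 9993137/6480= 1542.15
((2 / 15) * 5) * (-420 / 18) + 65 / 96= -4285 / 288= -14.88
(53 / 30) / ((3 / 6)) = 53 / 15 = 3.53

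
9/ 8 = 1.12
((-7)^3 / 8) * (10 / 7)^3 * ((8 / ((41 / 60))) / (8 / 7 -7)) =420000 / 1681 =249.85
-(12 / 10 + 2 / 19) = -124 / 95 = -1.31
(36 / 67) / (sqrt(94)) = 18 * sqrt(94) / 3149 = 0.06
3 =3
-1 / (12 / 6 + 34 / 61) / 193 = -61 / 30108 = -0.00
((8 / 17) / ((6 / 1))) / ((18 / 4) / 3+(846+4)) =8 / 86853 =0.00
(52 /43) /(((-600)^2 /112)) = 0.00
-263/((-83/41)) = 129.92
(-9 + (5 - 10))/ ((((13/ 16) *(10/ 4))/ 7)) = -3136/ 65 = -48.25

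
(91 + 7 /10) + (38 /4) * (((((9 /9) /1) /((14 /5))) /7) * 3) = 91291 /980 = 93.15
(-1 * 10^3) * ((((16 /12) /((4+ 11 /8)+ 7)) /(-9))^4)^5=-1267650600228229401496703205376000 /346720224460815964038544293957653380657321828258086338843343869931201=-0.00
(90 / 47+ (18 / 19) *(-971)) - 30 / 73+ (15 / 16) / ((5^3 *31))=-742375131633 / 808343600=-918.39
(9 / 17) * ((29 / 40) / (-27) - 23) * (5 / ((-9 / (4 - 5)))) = -24869 / 3672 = -6.77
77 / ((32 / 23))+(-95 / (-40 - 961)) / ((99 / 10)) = 175534729 / 3171168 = 55.35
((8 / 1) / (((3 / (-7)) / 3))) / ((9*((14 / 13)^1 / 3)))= -52 / 3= -17.33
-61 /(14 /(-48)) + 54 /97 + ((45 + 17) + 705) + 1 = 663858 /679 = 977.70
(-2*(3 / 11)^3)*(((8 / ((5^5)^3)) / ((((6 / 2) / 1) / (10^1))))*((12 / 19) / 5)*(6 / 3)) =-6912 / 771759033203125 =-0.00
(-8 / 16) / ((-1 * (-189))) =-1 / 378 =-0.00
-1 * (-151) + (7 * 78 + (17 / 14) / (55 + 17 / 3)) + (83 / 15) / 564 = 939076919 / 1347255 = 697.03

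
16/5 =3.20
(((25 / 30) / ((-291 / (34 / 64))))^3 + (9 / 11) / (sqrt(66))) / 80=-122825 / 2790632422637568 + 3 * sqrt(66) / 19360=0.00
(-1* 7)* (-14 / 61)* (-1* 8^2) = -6272 / 61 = -102.82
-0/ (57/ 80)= 0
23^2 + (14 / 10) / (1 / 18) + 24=2891 / 5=578.20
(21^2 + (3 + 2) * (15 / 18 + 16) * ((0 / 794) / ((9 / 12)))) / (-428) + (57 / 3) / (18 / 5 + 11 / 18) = 564741 / 162212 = 3.48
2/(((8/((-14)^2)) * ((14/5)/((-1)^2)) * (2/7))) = 245/4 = 61.25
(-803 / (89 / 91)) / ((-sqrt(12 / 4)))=474.03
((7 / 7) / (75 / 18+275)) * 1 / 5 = 6 / 8375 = 0.00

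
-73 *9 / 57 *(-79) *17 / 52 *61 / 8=17941137 / 7904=2269.88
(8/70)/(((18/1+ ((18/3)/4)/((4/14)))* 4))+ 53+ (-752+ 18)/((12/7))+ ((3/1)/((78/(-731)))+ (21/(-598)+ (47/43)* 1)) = -11221894673/27899690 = -402.22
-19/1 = -19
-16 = -16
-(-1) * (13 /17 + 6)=115 /17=6.76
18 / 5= 3.60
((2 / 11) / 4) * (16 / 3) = 8 / 33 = 0.24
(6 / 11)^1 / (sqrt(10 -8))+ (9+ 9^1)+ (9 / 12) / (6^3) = 3 * sqrt(2) / 11+ 5185 / 288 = 18.39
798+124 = 922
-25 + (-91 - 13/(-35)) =-115.63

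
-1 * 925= -925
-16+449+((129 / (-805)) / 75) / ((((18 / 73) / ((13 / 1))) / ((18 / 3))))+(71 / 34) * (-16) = 409433656 / 1026375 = 398.91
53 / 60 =0.88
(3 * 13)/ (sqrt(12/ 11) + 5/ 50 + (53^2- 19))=119695290/ 8563122611- 7800 * sqrt(33)/ 8563122611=0.01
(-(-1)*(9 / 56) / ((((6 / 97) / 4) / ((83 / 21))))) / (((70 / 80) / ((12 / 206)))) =2.73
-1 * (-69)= 69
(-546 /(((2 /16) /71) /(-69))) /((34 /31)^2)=5141069388 /289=17789167.43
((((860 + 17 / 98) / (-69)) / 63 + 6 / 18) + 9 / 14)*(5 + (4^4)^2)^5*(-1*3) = -64948433668390979558727309 / 23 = -2823844942103955632988144.00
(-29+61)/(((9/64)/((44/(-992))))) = -2816/279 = -10.09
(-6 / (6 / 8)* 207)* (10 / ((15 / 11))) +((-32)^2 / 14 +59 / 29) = -2449971 / 203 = -12068.82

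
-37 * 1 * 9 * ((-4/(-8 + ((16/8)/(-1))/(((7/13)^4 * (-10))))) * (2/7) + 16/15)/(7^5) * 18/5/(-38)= 22529448/9450996275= 0.00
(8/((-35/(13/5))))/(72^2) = -0.00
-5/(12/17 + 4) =-17/16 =-1.06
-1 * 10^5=-100000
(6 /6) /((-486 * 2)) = -1 /972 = -0.00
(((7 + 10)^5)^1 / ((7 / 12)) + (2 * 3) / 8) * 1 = 68153157 / 28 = 2434041.32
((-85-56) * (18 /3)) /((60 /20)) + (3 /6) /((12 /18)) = -1125 /4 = -281.25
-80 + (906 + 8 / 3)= 2486 / 3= 828.67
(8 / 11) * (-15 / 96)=-5 / 44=-0.11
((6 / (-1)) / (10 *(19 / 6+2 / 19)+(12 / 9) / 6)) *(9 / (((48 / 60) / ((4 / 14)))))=-23085 / 39431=-0.59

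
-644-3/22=-14171/22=-644.14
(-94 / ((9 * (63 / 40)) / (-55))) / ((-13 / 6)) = -413600 / 2457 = -168.34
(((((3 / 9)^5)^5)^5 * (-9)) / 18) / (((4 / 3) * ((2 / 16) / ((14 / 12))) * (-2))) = 7 / 1746694011516827136521610794283336098618994309966791275421772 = 0.00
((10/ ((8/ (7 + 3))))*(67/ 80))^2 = 112225/ 1024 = 109.59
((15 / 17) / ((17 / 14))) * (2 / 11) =0.13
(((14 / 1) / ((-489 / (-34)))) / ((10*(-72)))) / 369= -119 / 32479380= -0.00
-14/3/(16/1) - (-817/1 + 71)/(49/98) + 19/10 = 179233/120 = 1493.61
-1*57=-57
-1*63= -63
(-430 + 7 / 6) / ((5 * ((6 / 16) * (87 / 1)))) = -10292 / 3915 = -2.63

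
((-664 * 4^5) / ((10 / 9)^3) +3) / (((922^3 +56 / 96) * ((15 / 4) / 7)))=-6939384816 / 5878330864375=-0.00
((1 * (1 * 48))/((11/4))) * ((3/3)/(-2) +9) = 1632/11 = 148.36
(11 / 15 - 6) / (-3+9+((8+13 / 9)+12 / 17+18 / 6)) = -4029 / 14650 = -0.28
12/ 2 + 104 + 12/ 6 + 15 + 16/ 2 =135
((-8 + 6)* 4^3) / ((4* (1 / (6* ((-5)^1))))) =960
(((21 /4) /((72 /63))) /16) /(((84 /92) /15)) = 2415 /512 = 4.72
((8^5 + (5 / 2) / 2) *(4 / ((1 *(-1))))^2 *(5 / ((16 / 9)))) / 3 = 1966155 / 4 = 491538.75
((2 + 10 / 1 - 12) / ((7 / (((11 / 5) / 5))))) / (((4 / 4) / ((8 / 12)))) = 0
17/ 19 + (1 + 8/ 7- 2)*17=442/ 133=3.32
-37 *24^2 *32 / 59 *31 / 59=-21141504 / 3481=-6073.40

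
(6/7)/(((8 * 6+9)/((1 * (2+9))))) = 22/133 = 0.17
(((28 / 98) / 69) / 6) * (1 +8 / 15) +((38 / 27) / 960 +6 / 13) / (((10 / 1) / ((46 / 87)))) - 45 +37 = -4091070793 / 513021600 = -7.97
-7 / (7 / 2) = -2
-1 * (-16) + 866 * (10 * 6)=51976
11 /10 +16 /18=179 /90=1.99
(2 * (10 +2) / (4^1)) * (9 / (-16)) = -27 / 8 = -3.38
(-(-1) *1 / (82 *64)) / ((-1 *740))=-1 / 3883520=-0.00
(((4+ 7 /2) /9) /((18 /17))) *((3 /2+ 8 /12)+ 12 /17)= 1465 /648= 2.26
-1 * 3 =-3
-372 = -372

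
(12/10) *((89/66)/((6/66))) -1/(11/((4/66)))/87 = 2810699/157905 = 17.80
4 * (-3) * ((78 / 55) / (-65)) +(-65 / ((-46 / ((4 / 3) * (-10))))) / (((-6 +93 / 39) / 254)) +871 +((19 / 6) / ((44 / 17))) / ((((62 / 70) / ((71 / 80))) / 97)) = 2729364320801 / 1179587200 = 2313.83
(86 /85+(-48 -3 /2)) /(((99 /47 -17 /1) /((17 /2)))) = 27.67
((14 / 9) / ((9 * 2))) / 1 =7 / 81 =0.09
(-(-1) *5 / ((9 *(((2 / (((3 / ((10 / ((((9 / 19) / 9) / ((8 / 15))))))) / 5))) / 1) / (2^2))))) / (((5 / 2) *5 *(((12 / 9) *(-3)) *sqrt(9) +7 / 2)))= -1 / 16150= -0.00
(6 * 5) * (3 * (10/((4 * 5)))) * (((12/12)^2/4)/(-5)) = -2.25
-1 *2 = -2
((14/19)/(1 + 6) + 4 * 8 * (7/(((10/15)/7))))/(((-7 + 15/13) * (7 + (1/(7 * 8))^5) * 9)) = -79989659975680/12525292784817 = -6.39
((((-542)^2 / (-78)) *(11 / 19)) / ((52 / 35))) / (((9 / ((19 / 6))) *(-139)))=28274785 / 7611084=3.71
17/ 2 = 8.50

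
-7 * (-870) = 6090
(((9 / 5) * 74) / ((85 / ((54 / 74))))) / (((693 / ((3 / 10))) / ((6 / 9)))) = 54 / 163625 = 0.00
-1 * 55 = -55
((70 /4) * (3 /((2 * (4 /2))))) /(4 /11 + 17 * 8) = 77 /800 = 0.10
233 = 233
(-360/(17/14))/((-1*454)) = 2520/3859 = 0.65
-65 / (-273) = 5 / 21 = 0.24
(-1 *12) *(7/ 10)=-42/ 5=-8.40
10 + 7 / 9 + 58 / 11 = 1589 / 99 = 16.05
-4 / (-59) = 4 / 59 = 0.07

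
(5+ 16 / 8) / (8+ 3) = 7 / 11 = 0.64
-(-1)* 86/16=43/8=5.38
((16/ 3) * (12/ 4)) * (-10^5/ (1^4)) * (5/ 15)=-1600000/ 3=-533333.33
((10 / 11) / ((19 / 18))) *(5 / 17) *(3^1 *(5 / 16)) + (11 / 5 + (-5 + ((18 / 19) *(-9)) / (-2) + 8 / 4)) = 262967 / 71060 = 3.70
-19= -19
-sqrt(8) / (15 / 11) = -22 * sqrt(2) / 15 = -2.07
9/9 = 1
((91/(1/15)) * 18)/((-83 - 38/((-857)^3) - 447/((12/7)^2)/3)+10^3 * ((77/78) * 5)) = 28950326540946720/5658329005953959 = 5.12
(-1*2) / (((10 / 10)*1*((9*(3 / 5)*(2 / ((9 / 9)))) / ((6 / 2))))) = -5 / 9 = -0.56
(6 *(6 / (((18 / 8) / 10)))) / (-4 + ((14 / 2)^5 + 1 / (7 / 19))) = 28 / 2941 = 0.01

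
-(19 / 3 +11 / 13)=-280 / 39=-7.18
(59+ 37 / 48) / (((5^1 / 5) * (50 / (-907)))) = -2602183 / 2400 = -1084.24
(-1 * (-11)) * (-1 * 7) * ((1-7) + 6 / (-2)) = 693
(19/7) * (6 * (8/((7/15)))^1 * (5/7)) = 199.42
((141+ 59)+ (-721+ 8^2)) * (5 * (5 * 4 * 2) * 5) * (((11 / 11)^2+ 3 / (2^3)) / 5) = -125675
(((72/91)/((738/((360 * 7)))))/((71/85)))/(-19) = -122400/719017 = -0.17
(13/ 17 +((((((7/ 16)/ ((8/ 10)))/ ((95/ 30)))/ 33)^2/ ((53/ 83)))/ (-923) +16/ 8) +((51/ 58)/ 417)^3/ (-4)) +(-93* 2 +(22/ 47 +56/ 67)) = -1395846651992436442032009340225/ 7672379494680303121939371008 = -181.93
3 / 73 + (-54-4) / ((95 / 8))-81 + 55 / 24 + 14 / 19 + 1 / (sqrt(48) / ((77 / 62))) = -13783663 / 166440 + 77 *sqrt(3) / 744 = -82.64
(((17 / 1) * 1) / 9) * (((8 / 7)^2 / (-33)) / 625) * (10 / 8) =-272 / 1819125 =-0.00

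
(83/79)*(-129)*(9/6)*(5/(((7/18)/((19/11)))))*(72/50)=-197736876/30415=-6501.29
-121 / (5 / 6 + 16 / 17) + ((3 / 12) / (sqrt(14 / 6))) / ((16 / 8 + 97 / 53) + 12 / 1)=-12342 / 181 + 53 * sqrt(21) / 23492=-68.18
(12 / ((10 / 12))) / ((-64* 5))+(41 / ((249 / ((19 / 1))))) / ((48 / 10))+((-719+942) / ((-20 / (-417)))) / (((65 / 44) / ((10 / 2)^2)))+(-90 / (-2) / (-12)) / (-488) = 37288715083369 / 473896800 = 78685.31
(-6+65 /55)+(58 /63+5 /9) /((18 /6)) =-4.33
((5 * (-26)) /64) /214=-65 /6848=-0.01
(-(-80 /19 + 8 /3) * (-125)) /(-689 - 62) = 11000 /42807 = 0.26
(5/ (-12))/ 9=-5/ 108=-0.05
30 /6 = 5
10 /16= 5 /8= 0.62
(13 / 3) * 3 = 13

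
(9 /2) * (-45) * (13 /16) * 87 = -458055 /32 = -14314.22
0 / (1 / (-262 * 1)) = 0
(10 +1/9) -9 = 10/9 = 1.11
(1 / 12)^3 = 1 / 1728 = 0.00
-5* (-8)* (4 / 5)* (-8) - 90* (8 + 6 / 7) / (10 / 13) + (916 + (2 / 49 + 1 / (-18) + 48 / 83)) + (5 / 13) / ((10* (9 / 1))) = -59593738 / 158613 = -375.72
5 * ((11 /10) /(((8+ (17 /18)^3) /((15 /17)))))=481140 /876673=0.55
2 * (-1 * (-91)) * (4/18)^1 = 364/9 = 40.44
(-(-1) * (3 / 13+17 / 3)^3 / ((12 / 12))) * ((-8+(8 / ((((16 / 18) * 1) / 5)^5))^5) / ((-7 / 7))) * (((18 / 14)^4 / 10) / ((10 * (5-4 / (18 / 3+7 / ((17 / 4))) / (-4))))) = -687566642640714159076252727702589702274986084975 / 3391693593520413756882944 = -202720742213937217536442.40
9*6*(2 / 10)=54 / 5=10.80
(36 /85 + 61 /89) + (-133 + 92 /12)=-2819273 /22695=-124.22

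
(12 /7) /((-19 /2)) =-24 /133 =-0.18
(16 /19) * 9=144 /19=7.58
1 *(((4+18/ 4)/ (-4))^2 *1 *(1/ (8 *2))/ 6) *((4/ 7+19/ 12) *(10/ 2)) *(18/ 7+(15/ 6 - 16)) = -4446265/ 802816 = -5.54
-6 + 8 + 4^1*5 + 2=24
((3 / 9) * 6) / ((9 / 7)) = 14 / 9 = 1.56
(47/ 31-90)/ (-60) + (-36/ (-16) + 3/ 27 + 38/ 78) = 78398/ 18135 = 4.32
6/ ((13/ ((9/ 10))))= 27/ 65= 0.42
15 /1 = 15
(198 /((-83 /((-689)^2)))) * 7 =-657963306 /83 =-7927268.75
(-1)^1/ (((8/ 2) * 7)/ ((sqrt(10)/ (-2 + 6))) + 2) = 5/ 3126 - 14 * sqrt(10)/ 1563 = -0.03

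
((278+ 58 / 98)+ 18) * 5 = 1482.96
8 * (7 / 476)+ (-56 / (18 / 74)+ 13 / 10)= -350071 / 1530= -228.80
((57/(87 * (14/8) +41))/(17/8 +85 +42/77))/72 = 836/17891085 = 0.00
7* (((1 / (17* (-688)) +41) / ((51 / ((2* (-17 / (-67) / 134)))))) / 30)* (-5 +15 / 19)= -1118915 / 374086326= -0.00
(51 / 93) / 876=17 / 27156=0.00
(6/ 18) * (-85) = -85/ 3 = -28.33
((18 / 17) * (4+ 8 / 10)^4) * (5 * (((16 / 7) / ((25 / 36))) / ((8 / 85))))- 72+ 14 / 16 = 3437364193 / 35000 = 98210.41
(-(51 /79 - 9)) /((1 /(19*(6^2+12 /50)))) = 2272248 /395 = 5752.53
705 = 705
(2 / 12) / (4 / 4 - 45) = -1 / 264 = -0.00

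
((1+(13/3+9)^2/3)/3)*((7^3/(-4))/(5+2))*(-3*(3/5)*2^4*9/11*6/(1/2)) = 3826704/55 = 69576.44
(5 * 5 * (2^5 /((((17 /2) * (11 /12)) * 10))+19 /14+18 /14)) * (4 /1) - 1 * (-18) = 423272 /1309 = 323.36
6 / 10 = 3 / 5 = 0.60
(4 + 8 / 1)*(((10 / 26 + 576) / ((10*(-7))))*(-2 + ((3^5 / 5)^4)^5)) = -23170342577069765420737219472002792603083366575683458 / 43392181396484375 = -533975057980077062545383500000000000.00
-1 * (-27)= 27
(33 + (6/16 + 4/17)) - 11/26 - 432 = -705101/1768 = -398.81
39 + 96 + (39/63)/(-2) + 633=32243/42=767.69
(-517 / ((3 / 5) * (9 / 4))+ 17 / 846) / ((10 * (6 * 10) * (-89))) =971909 / 135529200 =0.01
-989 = -989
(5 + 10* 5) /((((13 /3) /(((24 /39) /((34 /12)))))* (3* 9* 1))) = 880 /8619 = 0.10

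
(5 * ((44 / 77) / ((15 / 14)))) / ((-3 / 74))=-592 / 9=-65.78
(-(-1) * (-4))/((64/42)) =-21/8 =-2.62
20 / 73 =0.27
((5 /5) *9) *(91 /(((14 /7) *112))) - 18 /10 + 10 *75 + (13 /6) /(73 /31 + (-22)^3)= 4763976445 /6336288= 751.86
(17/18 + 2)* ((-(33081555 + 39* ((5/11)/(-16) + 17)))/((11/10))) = -88553408.85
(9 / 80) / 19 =9 / 1520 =0.01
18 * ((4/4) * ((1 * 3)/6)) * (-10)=-90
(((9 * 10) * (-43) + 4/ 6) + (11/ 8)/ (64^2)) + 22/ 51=-3868.90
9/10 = 0.90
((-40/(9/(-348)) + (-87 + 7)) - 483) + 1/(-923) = 2723770/2769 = 983.67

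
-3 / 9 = -1 / 3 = -0.33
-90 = -90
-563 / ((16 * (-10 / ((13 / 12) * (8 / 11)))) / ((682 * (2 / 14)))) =226889 / 840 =270.11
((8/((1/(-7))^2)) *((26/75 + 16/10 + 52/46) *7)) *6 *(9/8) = 56994.07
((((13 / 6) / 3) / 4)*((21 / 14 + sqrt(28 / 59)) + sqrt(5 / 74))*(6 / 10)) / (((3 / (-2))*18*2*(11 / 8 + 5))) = -13 / 27540 -13*sqrt(413) / 1218645 -13*sqrt(370) / 3056940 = -0.00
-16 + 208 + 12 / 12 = 193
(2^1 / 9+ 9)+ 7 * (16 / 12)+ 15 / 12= 713 / 36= 19.81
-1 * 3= -3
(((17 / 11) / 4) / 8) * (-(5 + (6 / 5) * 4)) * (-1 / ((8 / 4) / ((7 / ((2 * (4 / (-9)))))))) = -52479 / 28160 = -1.86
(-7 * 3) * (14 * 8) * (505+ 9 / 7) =-1190784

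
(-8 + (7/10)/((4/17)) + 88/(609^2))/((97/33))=-819979171/479672760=-1.71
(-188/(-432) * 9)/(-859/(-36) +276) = 141/10795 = 0.01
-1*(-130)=130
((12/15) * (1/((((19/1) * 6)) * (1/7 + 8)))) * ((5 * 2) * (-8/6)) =-112/9747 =-0.01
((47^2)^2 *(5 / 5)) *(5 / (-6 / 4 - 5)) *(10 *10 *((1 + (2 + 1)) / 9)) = -19518724000 / 117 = -166826700.85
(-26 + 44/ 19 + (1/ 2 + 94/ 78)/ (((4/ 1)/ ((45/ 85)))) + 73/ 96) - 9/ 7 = -67675843/ 2821728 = -23.98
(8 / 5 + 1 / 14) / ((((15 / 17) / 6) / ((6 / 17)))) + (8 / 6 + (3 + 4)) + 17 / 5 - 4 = 11.74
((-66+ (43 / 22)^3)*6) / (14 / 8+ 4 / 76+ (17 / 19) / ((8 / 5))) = -71051754 / 477829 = -148.70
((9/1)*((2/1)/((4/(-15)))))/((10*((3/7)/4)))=-63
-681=-681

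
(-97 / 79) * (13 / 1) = -1261 / 79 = -15.96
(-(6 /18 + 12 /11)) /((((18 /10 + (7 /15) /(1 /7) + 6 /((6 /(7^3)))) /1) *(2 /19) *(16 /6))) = -13395 /918896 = -0.01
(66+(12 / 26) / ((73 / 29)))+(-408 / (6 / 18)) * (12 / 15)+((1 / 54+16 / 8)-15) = -237268501 / 256230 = -926.00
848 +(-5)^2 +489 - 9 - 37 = 1316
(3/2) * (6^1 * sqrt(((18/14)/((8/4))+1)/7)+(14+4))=9 * sqrt(46)/14+27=31.36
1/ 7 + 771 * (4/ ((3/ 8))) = 57569/ 7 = 8224.14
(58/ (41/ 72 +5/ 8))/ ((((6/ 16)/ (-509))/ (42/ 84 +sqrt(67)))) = -2834112* sqrt(67)/ 43 - 1417056/ 43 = -572447.97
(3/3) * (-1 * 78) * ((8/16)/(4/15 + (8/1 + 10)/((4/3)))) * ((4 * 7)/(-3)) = 1560/59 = 26.44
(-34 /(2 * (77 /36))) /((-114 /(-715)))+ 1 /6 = -39647 /798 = -49.68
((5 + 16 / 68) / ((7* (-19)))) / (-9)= 89 / 20349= 0.00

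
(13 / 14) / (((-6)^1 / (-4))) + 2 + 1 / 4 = 241 / 84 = 2.87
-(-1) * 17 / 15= 17 / 15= 1.13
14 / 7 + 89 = 91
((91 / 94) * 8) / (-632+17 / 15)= -5460 / 444761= -0.01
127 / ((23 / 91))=11557 / 23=502.48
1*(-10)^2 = 100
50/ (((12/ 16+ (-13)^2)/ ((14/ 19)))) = 400/ 1843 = 0.22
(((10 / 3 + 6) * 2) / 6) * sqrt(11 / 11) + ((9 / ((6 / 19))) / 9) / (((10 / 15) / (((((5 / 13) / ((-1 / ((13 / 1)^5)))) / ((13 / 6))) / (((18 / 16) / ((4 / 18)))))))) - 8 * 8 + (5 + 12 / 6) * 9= -1669663 / 27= -61839.37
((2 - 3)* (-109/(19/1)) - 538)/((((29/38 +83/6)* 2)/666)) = -12142.89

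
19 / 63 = 0.30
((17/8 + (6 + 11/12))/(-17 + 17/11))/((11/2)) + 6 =12023/2040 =5.89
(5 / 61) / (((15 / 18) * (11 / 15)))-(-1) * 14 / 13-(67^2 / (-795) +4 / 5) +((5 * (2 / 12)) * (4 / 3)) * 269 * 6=12478389199 / 6934785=1799.39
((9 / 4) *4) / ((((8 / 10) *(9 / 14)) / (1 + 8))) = 315 / 2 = 157.50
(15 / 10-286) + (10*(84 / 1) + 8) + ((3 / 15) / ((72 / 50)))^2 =563.52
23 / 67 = 0.34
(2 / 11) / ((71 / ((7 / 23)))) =14 / 17963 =0.00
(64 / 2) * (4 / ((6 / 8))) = 170.67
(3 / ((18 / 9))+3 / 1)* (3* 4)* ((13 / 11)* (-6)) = -4212 / 11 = -382.91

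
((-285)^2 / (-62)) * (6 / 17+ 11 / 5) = -113715 / 34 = -3344.56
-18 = -18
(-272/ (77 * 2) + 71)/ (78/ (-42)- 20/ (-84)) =-15993/ 374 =-42.76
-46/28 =-23/14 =-1.64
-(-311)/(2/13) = 4043/2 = 2021.50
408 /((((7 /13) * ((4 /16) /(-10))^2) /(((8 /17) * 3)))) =11980800 /7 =1711542.86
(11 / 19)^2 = 121 / 361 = 0.34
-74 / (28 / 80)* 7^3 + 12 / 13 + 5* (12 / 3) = -72499.08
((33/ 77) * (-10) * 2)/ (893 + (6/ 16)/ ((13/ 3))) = -0.01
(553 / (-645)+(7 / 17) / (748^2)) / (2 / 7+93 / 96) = -73638496246 / 107745258885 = -0.68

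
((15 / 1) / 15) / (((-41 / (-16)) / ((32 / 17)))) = 512 / 697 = 0.73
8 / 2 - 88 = -84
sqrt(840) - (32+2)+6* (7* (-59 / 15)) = -170.22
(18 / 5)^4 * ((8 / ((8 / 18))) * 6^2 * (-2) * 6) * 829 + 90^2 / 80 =-2706828581691 / 2500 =-1082731432.68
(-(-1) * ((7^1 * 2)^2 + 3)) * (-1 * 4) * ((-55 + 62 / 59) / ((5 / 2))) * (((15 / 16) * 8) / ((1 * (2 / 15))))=57007530 / 59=966229.32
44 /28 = 11 /7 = 1.57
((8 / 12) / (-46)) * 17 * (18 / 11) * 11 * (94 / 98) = -4.25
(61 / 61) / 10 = 1 / 10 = 0.10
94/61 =1.54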